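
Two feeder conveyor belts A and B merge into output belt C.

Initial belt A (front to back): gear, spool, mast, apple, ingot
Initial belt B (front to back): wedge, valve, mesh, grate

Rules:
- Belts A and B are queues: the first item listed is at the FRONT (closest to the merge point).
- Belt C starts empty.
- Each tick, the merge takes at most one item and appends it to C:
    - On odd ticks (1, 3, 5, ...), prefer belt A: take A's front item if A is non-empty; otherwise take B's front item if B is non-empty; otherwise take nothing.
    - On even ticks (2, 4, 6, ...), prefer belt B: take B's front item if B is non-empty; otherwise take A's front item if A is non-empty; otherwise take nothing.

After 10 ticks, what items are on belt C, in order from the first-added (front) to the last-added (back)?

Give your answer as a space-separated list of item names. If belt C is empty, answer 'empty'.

Tick 1: prefer A, take gear from A; A=[spool,mast,apple,ingot] B=[wedge,valve,mesh,grate] C=[gear]
Tick 2: prefer B, take wedge from B; A=[spool,mast,apple,ingot] B=[valve,mesh,grate] C=[gear,wedge]
Tick 3: prefer A, take spool from A; A=[mast,apple,ingot] B=[valve,mesh,grate] C=[gear,wedge,spool]
Tick 4: prefer B, take valve from B; A=[mast,apple,ingot] B=[mesh,grate] C=[gear,wedge,spool,valve]
Tick 5: prefer A, take mast from A; A=[apple,ingot] B=[mesh,grate] C=[gear,wedge,spool,valve,mast]
Tick 6: prefer B, take mesh from B; A=[apple,ingot] B=[grate] C=[gear,wedge,spool,valve,mast,mesh]
Tick 7: prefer A, take apple from A; A=[ingot] B=[grate] C=[gear,wedge,spool,valve,mast,mesh,apple]
Tick 8: prefer B, take grate from B; A=[ingot] B=[-] C=[gear,wedge,spool,valve,mast,mesh,apple,grate]
Tick 9: prefer A, take ingot from A; A=[-] B=[-] C=[gear,wedge,spool,valve,mast,mesh,apple,grate,ingot]
Tick 10: prefer B, both empty, nothing taken; A=[-] B=[-] C=[gear,wedge,spool,valve,mast,mesh,apple,grate,ingot]

Answer: gear wedge spool valve mast mesh apple grate ingot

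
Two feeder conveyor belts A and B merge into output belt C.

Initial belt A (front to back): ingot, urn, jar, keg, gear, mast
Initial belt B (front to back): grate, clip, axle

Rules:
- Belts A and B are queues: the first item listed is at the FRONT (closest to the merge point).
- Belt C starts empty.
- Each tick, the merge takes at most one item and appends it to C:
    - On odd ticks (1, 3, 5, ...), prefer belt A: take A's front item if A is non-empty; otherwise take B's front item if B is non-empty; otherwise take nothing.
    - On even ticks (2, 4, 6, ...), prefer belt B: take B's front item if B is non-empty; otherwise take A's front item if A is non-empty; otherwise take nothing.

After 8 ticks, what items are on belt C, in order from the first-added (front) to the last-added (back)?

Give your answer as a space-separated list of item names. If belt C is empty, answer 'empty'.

Answer: ingot grate urn clip jar axle keg gear

Derivation:
Tick 1: prefer A, take ingot from A; A=[urn,jar,keg,gear,mast] B=[grate,clip,axle] C=[ingot]
Tick 2: prefer B, take grate from B; A=[urn,jar,keg,gear,mast] B=[clip,axle] C=[ingot,grate]
Tick 3: prefer A, take urn from A; A=[jar,keg,gear,mast] B=[clip,axle] C=[ingot,grate,urn]
Tick 4: prefer B, take clip from B; A=[jar,keg,gear,mast] B=[axle] C=[ingot,grate,urn,clip]
Tick 5: prefer A, take jar from A; A=[keg,gear,mast] B=[axle] C=[ingot,grate,urn,clip,jar]
Tick 6: prefer B, take axle from B; A=[keg,gear,mast] B=[-] C=[ingot,grate,urn,clip,jar,axle]
Tick 7: prefer A, take keg from A; A=[gear,mast] B=[-] C=[ingot,grate,urn,clip,jar,axle,keg]
Tick 8: prefer B, take gear from A; A=[mast] B=[-] C=[ingot,grate,urn,clip,jar,axle,keg,gear]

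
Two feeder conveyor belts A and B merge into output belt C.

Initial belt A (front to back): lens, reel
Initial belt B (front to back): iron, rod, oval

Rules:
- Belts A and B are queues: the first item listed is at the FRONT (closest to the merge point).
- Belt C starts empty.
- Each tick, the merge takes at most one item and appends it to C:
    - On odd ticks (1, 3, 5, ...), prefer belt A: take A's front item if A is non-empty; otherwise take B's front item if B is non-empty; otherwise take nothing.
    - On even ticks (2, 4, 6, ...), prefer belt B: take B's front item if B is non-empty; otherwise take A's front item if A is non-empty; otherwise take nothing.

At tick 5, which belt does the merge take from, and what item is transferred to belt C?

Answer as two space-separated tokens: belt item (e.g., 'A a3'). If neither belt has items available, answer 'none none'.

Tick 1: prefer A, take lens from A; A=[reel] B=[iron,rod,oval] C=[lens]
Tick 2: prefer B, take iron from B; A=[reel] B=[rod,oval] C=[lens,iron]
Tick 3: prefer A, take reel from A; A=[-] B=[rod,oval] C=[lens,iron,reel]
Tick 4: prefer B, take rod from B; A=[-] B=[oval] C=[lens,iron,reel,rod]
Tick 5: prefer A, take oval from B; A=[-] B=[-] C=[lens,iron,reel,rod,oval]

Answer: B oval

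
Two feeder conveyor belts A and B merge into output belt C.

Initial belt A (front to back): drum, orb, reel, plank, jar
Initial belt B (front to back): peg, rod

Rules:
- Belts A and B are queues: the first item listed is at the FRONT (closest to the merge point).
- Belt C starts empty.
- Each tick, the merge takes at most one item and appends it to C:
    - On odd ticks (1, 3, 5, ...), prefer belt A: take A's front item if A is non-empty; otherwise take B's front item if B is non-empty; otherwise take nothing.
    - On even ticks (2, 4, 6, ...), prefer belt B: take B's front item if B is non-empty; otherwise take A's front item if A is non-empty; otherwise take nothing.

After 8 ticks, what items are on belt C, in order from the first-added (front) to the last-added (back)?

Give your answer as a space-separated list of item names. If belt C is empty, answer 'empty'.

Answer: drum peg orb rod reel plank jar

Derivation:
Tick 1: prefer A, take drum from A; A=[orb,reel,plank,jar] B=[peg,rod] C=[drum]
Tick 2: prefer B, take peg from B; A=[orb,reel,plank,jar] B=[rod] C=[drum,peg]
Tick 3: prefer A, take orb from A; A=[reel,plank,jar] B=[rod] C=[drum,peg,orb]
Tick 4: prefer B, take rod from B; A=[reel,plank,jar] B=[-] C=[drum,peg,orb,rod]
Tick 5: prefer A, take reel from A; A=[plank,jar] B=[-] C=[drum,peg,orb,rod,reel]
Tick 6: prefer B, take plank from A; A=[jar] B=[-] C=[drum,peg,orb,rod,reel,plank]
Tick 7: prefer A, take jar from A; A=[-] B=[-] C=[drum,peg,orb,rod,reel,plank,jar]
Tick 8: prefer B, both empty, nothing taken; A=[-] B=[-] C=[drum,peg,orb,rod,reel,plank,jar]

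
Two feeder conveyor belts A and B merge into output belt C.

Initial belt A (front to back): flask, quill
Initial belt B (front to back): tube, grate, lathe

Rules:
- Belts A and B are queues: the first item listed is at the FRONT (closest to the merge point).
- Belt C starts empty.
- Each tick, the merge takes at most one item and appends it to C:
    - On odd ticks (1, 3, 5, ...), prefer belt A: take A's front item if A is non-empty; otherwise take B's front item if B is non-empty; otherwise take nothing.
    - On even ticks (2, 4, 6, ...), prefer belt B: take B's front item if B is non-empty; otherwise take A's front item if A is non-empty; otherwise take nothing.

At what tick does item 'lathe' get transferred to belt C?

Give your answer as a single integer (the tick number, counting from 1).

Tick 1: prefer A, take flask from A; A=[quill] B=[tube,grate,lathe] C=[flask]
Tick 2: prefer B, take tube from B; A=[quill] B=[grate,lathe] C=[flask,tube]
Tick 3: prefer A, take quill from A; A=[-] B=[grate,lathe] C=[flask,tube,quill]
Tick 4: prefer B, take grate from B; A=[-] B=[lathe] C=[flask,tube,quill,grate]
Tick 5: prefer A, take lathe from B; A=[-] B=[-] C=[flask,tube,quill,grate,lathe]

Answer: 5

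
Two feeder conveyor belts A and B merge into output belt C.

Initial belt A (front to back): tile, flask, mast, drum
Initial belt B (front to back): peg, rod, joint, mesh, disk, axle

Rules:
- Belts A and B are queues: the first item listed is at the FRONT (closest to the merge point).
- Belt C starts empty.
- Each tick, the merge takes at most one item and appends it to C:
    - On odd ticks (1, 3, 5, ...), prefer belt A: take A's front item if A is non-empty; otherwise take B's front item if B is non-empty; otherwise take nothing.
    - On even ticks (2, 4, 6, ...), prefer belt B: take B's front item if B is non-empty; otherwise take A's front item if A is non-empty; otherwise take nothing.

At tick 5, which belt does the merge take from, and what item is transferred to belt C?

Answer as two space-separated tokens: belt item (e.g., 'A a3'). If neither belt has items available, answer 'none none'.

Answer: A mast

Derivation:
Tick 1: prefer A, take tile from A; A=[flask,mast,drum] B=[peg,rod,joint,mesh,disk,axle] C=[tile]
Tick 2: prefer B, take peg from B; A=[flask,mast,drum] B=[rod,joint,mesh,disk,axle] C=[tile,peg]
Tick 3: prefer A, take flask from A; A=[mast,drum] B=[rod,joint,mesh,disk,axle] C=[tile,peg,flask]
Tick 4: prefer B, take rod from B; A=[mast,drum] B=[joint,mesh,disk,axle] C=[tile,peg,flask,rod]
Tick 5: prefer A, take mast from A; A=[drum] B=[joint,mesh,disk,axle] C=[tile,peg,flask,rod,mast]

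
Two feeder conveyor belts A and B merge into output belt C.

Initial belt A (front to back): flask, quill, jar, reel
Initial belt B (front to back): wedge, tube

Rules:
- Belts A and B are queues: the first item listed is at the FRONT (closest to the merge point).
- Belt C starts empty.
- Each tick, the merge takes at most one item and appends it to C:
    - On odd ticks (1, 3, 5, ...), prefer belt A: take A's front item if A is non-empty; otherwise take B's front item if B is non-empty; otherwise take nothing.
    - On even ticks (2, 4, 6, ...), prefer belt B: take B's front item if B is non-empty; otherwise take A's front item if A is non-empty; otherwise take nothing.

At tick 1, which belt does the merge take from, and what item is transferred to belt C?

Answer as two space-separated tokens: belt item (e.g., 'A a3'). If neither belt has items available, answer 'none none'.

Tick 1: prefer A, take flask from A; A=[quill,jar,reel] B=[wedge,tube] C=[flask]

Answer: A flask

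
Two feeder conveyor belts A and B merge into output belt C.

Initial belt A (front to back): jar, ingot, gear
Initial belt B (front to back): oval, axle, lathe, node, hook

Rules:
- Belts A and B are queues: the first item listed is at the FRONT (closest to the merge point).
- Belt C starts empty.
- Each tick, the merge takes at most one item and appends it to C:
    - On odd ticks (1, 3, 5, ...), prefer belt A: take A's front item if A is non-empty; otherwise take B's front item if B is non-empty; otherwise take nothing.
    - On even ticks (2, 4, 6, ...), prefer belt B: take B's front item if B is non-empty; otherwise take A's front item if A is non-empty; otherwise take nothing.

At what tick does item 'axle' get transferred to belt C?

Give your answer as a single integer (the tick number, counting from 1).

Answer: 4

Derivation:
Tick 1: prefer A, take jar from A; A=[ingot,gear] B=[oval,axle,lathe,node,hook] C=[jar]
Tick 2: prefer B, take oval from B; A=[ingot,gear] B=[axle,lathe,node,hook] C=[jar,oval]
Tick 3: prefer A, take ingot from A; A=[gear] B=[axle,lathe,node,hook] C=[jar,oval,ingot]
Tick 4: prefer B, take axle from B; A=[gear] B=[lathe,node,hook] C=[jar,oval,ingot,axle]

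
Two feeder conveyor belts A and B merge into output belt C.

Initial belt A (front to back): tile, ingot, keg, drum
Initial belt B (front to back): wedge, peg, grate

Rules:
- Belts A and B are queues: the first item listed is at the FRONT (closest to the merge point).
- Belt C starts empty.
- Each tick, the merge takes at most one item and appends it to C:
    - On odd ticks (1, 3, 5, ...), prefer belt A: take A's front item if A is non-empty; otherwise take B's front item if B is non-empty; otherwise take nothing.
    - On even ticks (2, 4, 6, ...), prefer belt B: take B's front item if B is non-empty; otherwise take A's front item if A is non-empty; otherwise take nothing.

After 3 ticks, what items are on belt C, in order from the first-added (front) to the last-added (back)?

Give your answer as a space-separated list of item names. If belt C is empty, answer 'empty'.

Answer: tile wedge ingot

Derivation:
Tick 1: prefer A, take tile from A; A=[ingot,keg,drum] B=[wedge,peg,grate] C=[tile]
Tick 2: prefer B, take wedge from B; A=[ingot,keg,drum] B=[peg,grate] C=[tile,wedge]
Tick 3: prefer A, take ingot from A; A=[keg,drum] B=[peg,grate] C=[tile,wedge,ingot]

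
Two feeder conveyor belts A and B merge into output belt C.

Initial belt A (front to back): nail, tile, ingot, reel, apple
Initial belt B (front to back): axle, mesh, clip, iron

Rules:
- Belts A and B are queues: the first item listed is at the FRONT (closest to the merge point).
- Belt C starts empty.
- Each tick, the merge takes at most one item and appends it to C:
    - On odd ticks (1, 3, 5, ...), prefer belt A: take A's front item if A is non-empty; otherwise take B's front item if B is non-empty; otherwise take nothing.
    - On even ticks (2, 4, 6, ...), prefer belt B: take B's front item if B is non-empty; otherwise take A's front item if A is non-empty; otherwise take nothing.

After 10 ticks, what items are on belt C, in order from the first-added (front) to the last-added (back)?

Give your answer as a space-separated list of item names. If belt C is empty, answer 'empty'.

Answer: nail axle tile mesh ingot clip reel iron apple

Derivation:
Tick 1: prefer A, take nail from A; A=[tile,ingot,reel,apple] B=[axle,mesh,clip,iron] C=[nail]
Tick 2: prefer B, take axle from B; A=[tile,ingot,reel,apple] B=[mesh,clip,iron] C=[nail,axle]
Tick 3: prefer A, take tile from A; A=[ingot,reel,apple] B=[mesh,clip,iron] C=[nail,axle,tile]
Tick 4: prefer B, take mesh from B; A=[ingot,reel,apple] B=[clip,iron] C=[nail,axle,tile,mesh]
Tick 5: prefer A, take ingot from A; A=[reel,apple] B=[clip,iron] C=[nail,axle,tile,mesh,ingot]
Tick 6: prefer B, take clip from B; A=[reel,apple] B=[iron] C=[nail,axle,tile,mesh,ingot,clip]
Tick 7: prefer A, take reel from A; A=[apple] B=[iron] C=[nail,axle,tile,mesh,ingot,clip,reel]
Tick 8: prefer B, take iron from B; A=[apple] B=[-] C=[nail,axle,tile,mesh,ingot,clip,reel,iron]
Tick 9: prefer A, take apple from A; A=[-] B=[-] C=[nail,axle,tile,mesh,ingot,clip,reel,iron,apple]
Tick 10: prefer B, both empty, nothing taken; A=[-] B=[-] C=[nail,axle,tile,mesh,ingot,clip,reel,iron,apple]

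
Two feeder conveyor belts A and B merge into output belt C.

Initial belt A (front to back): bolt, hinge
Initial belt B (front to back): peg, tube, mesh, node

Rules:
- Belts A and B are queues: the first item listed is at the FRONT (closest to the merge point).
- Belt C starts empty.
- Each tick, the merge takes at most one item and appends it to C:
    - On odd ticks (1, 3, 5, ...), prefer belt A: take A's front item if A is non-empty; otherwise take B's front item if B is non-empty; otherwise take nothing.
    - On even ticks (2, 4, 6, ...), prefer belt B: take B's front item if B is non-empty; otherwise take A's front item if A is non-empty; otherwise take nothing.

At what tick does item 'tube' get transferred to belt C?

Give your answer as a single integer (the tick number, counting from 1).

Tick 1: prefer A, take bolt from A; A=[hinge] B=[peg,tube,mesh,node] C=[bolt]
Tick 2: prefer B, take peg from B; A=[hinge] B=[tube,mesh,node] C=[bolt,peg]
Tick 3: prefer A, take hinge from A; A=[-] B=[tube,mesh,node] C=[bolt,peg,hinge]
Tick 4: prefer B, take tube from B; A=[-] B=[mesh,node] C=[bolt,peg,hinge,tube]

Answer: 4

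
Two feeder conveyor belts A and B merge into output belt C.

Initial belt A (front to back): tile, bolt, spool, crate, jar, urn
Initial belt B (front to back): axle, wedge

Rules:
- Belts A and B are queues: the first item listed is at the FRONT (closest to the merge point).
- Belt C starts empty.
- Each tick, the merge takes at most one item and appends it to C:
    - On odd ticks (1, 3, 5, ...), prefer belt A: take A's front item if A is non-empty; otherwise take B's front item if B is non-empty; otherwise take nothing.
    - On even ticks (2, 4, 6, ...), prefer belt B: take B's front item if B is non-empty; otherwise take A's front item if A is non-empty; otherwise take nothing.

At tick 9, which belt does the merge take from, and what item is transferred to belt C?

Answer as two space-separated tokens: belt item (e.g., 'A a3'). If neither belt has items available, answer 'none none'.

Answer: none none

Derivation:
Tick 1: prefer A, take tile from A; A=[bolt,spool,crate,jar,urn] B=[axle,wedge] C=[tile]
Tick 2: prefer B, take axle from B; A=[bolt,spool,crate,jar,urn] B=[wedge] C=[tile,axle]
Tick 3: prefer A, take bolt from A; A=[spool,crate,jar,urn] B=[wedge] C=[tile,axle,bolt]
Tick 4: prefer B, take wedge from B; A=[spool,crate,jar,urn] B=[-] C=[tile,axle,bolt,wedge]
Tick 5: prefer A, take spool from A; A=[crate,jar,urn] B=[-] C=[tile,axle,bolt,wedge,spool]
Tick 6: prefer B, take crate from A; A=[jar,urn] B=[-] C=[tile,axle,bolt,wedge,spool,crate]
Tick 7: prefer A, take jar from A; A=[urn] B=[-] C=[tile,axle,bolt,wedge,spool,crate,jar]
Tick 8: prefer B, take urn from A; A=[-] B=[-] C=[tile,axle,bolt,wedge,spool,crate,jar,urn]
Tick 9: prefer A, both empty, nothing taken; A=[-] B=[-] C=[tile,axle,bolt,wedge,spool,crate,jar,urn]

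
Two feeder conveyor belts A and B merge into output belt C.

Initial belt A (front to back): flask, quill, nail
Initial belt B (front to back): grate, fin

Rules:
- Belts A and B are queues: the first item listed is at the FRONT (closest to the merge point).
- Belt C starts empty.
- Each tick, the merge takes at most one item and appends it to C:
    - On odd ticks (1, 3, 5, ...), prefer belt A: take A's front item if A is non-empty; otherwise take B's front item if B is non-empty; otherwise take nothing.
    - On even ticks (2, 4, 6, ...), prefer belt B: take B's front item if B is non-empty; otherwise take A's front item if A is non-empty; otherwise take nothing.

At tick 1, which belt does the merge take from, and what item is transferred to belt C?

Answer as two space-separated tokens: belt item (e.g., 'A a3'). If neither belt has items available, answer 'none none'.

Tick 1: prefer A, take flask from A; A=[quill,nail] B=[grate,fin] C=[flask]

Answer: A flask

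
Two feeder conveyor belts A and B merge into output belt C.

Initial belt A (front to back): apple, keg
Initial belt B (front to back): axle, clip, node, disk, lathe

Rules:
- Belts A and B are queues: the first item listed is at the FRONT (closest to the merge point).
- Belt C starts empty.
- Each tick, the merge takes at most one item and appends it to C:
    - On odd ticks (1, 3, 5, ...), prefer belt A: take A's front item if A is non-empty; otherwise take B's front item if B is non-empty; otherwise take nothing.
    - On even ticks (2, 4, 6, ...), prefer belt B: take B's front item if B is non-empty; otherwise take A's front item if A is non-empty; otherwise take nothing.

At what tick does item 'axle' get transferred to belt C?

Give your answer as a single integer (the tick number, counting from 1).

Tick 1: prefer A, take apple from A; A=[keg] B=[axle,clip,node,disk,lathe] C=[apple]
Tick 2: prefer B, take axle from B; A=[keg] B=[clip,node,disk,lathe] C=[apple,axle]

Answer: 2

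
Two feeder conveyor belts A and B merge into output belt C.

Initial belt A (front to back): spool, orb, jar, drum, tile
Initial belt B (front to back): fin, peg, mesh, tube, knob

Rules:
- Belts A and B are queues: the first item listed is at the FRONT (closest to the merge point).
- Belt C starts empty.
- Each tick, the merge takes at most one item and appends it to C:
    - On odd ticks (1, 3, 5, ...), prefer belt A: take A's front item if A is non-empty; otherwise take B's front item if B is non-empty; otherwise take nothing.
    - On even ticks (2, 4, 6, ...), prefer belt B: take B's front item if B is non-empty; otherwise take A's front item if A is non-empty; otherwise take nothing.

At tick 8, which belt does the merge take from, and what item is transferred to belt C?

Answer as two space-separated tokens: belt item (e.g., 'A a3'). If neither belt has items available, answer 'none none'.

Answer: B tube

Derivation:
Tick 1: prefer A, take spool from A; A=[orb,jar,drum,tile] B=[fin,peg,mesh,tube,knob] C=[spool]
Tick 2: prefer B, take fin from B; A=[orb,jar,drum,tile] B=[peg,mesh,tube,knob] C=[spool,fin]
Tick 3: prefer A, take orb from A; A=[jar,drum,tile] B=[peg,mesh,tube,knob] C=[spool,fin,orb]
Tick 4: prefer B, take peg from B; A=[jar,drum,tile] B=[mesh,tube,knob] C=[spool,fin,orb,peg]
Tick 5: prefer A, take jar from A; A=[drum,tile] B=[mesh,tube,knob] C=[spool,fin,orb,peg,jar]
Tick 6: prefer B, take mesh from B; A=[drum,tile] B=[tube,knob] C=[spool,fin,orb,peg,jar,mesh]
Tick 7: prefer A, take drum from A; A=[tile] B=[tube,knob] C=[spool,fin,orb,peg,jar,mesh,drum]
Tick 8: prefer B, take tube from B; A=[tile] B=[knob] C=[spool,fin,orb,peg,jar,mesh,drum,tube]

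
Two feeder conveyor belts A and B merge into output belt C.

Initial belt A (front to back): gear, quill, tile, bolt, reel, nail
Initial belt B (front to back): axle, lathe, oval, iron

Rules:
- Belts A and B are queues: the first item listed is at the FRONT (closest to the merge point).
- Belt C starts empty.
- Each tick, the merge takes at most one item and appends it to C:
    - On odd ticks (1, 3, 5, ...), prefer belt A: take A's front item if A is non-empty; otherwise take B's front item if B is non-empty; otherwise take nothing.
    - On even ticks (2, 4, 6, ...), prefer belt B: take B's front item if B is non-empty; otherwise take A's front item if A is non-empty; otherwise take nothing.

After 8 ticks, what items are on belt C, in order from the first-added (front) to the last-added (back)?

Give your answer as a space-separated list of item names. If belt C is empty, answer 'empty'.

Answer: gear axle quill lathe tile oval bolt iron

Derivation:
Tick 1: prefer A, take gear from A; A=[quill,tile,bolt,reel,nail] B=[axle,lathe,oval,iron] C=[gear]
Tick 2: prefer B, take axle from B; A=[quill,tile,bolt,reel,nail] B=[lathe,oval,iron] C=[gear,axle]
Tick 3: prefer A, take quill from A; A=[tile,bolt,reel,nail] B=[lathe,oval,iron] C=[gear,axle,quill]
Tick 4: prefer B, take lathe from B; A=[tile,bolt,reel,nail] B=[oval,iron] C=[gear,axle,quill,lathe]
Tick 5: prefer A, take tile from A; A=[bolt,reel,nail] B=[oval,iron] C=[gear,axle,quill,lathe,tile]
Tick 6: prefer B, take oval from B; A=[bolt,reel,nail] B=[iron] C=[gear,axle,quill,lathe,tile,oval]
Tick 7: prefer A, take bolt from A; A=[reel,nail] B=[iron] C=[gear,axle,quill,lathe,tile,oval,bolt]
Tick 8: prefer B, take iron from B; A=[reel,nail] B=[-] C=[gear,axle,quill,lathe,tile,oval,bolt,iron]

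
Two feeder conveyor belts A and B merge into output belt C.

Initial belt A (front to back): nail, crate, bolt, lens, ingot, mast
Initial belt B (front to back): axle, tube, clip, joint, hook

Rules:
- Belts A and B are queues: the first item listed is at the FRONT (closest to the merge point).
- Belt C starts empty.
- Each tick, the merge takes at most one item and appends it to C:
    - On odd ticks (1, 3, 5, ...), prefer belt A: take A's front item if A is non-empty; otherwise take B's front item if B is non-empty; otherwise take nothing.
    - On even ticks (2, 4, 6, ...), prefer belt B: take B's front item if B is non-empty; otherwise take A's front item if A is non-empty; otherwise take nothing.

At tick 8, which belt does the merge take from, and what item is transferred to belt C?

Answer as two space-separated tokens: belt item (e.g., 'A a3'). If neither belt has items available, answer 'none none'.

Tick 1: prefer A, take nail from A; A=[crate,bolt,lens,ingot,mast] B=[axle,tube,clip,joint,hook] C=[nail]
Tick 2: prefer B, take axle from B; A=[crate,bolt,lens,ingot,mast] B=[tube,clip,joint,hook] C=[nail,axle]
Tick 3: prefer A, take crate from A; A=[bolt,lens,ingot,mast] B=[tube,clip,joint,hook] C=[nail,axle,crate]
Tick 4: prefer B, take tube from B; A=[bolt,lens,ingot,mast] B=[clip,joint,hook] C=[nail,axle,crate,tube]
Tick 5: prefer A, take bolt from A; A=[lens,ingot,mast] B=[clip,joint,hook] C=[nail,axle,crate,tube,bolt]
Tick 6: prefer B, take clip from B; A=[lens,ingot,mast] B=[joint,hook] C=[nail,axle,crate,tube,bolt,clip]
Tick 7: prefer A, take lens from A; A=[ingot,mast] B=[joint,hook] C=[nail,axle,crate,tube,bolt,clip,lens]
Tick 8: prefer B, take joint from B; A=[ingot,mast] B=[hook] C=[nail,axle,crate,tube,bolt,clip,lens,joint]

Answer: B joint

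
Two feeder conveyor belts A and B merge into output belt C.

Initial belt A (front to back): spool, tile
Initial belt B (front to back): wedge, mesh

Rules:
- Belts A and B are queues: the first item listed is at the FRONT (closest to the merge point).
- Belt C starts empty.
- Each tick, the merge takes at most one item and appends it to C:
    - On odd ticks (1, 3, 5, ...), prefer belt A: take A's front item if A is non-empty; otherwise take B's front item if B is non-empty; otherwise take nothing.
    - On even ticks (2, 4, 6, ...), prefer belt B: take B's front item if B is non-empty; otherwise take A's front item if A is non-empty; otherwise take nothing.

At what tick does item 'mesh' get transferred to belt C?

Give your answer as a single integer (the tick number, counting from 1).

Tick 1: prefer A, take spool from A; A=[tile] B=[wedge,mesh] C=[spool]
Tick 2: prefer B, take wedge from B; A=[tile] B=[mesh] C=[spool,wedge]
Tick 3: prefer A, take tile from A; A=[-] B=[mesh] C=[spool,wedge,tile]
Tick 4: prefer B, take mesh from B; A=[-] B=[-] C=[spool,wedge,tile,mesh]

Answer: 4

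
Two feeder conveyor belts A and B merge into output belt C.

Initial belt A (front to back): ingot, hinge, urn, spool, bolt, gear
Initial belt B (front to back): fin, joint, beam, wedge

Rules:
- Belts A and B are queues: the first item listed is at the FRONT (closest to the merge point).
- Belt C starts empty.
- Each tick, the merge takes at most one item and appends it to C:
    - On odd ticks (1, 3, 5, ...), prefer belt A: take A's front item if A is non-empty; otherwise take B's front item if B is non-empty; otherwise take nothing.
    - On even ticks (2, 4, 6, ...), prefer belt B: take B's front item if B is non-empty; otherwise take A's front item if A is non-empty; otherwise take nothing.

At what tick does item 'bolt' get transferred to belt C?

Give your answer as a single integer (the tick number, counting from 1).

Tick 1: prefer A, take ingot from A; A=[hinge,urn,spool,bolt,gear] B=[fin,joint,beam,wedge] C=[ingot]
Tick 2: prefer B, take fin from B; A=[hinge,urn,spool,bolt,gear] B=[joint,beam,wedge] C=[ingot,fin]
Tick 3: prefer A, take hinge from A; A=[urn,spool,bolt,gear] B=[joint,beam,wedge] C=[ingot,fin,hinge]
Tick 4: prefer B, take joint from B; A=[urn,spool,bolt,gear] B=[beam,wedge] C=[ingot,fin,hinge,joint]
Tick 5: prefer A, take urn from A; A=[spool,bolt,gear] B=[beam,wedge] C=[ingot,fin,hinge,joint,urn]
Tick 6: prefer B, take beam from B; A=[spool,bolt,gear] B=[wedge] C=[ingot,fin,hinge,joint,urn,beam]
Tick 7: prefer A, take spool from A; A=[bolt,gear] B=[wedge] C=[ingot,fin,hinge,joint,urn,beam,spool]
Tick 8: prefer B, take wedge from B; A=[bolt,gear] B=[-] C=[ingot,fin,hinge,joint,urn,beam,spool,wedge]
Tick 9: prefer A, take bolt from A; A=[gear] B=[-] C=[ingot,fin,hinge,joint,urn,beam,spool,wedge,bolt]

Answer: 9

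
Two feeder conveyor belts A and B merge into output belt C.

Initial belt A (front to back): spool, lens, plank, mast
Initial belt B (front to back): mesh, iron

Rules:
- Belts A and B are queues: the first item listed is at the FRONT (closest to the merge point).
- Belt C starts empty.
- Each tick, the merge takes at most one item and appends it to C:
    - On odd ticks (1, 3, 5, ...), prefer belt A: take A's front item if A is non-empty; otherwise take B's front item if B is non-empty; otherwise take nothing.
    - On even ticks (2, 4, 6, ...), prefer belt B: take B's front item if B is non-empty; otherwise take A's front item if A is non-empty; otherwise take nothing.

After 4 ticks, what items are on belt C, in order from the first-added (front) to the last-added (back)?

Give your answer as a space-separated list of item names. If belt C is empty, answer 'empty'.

Tick 1: prefer A, take spool from A; A=[lens,plank,mast] B=[mesh,iron] C=[spool]
Tick 2: prefer B, take mesh from B; A=[lens,plank,mast] B=[iron] C=[spool,mesh]
Tick 3: prefer A, take lens from A; A=[plank,mast] B=[iron] C=[spool,mesh,lens]
Tick 4: prefer B, take iron from B; A=[plank,mast] B=[-] C=[spool,mesh,lens,iron]

Answer: spool mesh lens iron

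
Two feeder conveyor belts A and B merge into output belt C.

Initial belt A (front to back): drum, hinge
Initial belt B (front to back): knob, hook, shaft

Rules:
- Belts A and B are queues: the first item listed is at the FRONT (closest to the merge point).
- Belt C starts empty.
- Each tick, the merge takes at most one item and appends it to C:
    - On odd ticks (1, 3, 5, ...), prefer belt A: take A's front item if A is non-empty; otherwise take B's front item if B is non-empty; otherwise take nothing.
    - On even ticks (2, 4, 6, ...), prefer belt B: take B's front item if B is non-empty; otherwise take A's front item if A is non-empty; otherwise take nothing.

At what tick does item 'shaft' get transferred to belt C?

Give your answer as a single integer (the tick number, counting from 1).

Answer: 5

Derivation:
Tick 1: prefer A, take drum from A; A=[hinge] B=[knob,hook,shaft] C=[drum]
Tick 2: prefer B, take knob from B; A=[hinge] B=[hook,shaft] C=[drum,knob]
Tick 3: prefer A, take hinge from A; A=[-] B=[hook,shaft] C=[drum,knob,hinge]
Tick 4: prefer B, take hook from B; A=[-] B=[shaft] C=[drum,knob,hinge,hook]
Tick 5: prefer A, take shaft from B; A=[-] B=[-] C=[drum,knob,hinge,hook,shaft]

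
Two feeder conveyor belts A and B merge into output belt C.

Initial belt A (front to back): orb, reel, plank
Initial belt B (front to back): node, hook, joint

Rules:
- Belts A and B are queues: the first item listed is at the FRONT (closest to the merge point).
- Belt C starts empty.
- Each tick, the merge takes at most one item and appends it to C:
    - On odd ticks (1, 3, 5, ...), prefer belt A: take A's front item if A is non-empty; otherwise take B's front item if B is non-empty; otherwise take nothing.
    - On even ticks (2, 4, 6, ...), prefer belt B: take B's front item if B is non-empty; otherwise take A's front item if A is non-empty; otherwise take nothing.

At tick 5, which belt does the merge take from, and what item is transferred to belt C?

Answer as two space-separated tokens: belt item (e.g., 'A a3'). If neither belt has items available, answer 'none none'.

Tick 1: prefer A, take orb from A; A=[reel,plank] B=[node,hook,joint] C=[orb]
Tick 2: prefer B, take node from B; A=[reel,plank] B=[hook,joint] C=[orb,node]
Tick 3: prefer A, take reel from A; A=[plank] B=[hook,joint] C=[orb,node,reel]
Tick 4: prefer B, take hook from B; A=[plank] B=[joint] C=[orb,node,reel,hook]
Tick 5: prefer A, take plank from A; A=[-] B=[joint] C=[orb,node,reel,hook,plank]

Answer: A plank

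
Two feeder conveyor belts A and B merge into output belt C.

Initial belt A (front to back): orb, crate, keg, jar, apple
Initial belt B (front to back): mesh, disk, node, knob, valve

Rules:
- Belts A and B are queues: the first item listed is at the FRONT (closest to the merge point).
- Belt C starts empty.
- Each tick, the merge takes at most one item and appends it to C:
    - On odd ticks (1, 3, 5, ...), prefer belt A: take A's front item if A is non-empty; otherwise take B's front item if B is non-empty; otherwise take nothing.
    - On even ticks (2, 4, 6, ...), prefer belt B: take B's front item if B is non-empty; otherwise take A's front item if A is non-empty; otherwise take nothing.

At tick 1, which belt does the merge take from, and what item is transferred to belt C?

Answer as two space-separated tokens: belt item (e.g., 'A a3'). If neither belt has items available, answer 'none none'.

Answer: A orb

Derivation:
Tick 1: prefer A, take orb from A; A=[crate,keg,jar,apple] B=[mesh,disk,node,knob,valve] C=[orb]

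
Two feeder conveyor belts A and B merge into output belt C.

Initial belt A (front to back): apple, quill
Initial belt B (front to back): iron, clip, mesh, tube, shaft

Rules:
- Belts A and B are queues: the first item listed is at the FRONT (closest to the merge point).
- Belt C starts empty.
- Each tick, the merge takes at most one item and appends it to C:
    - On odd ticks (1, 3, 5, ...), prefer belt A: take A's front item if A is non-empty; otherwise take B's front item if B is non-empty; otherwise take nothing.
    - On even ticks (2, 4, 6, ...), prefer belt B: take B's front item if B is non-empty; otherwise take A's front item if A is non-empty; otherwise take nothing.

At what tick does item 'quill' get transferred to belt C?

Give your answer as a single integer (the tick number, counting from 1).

Tick 1: prefer A, take apple from A; A=[quill] B=[iron,clip,mesh,tube,shaft] C=[apple]
Tick 2: prefer B, take iron from B; A=[quill] B=[clip,mesh,tube,shaft] C=[apple,iron]
Tick 3: prefer A, take quill from A; A=[-] B=[clip,mesh,tube,shaft] C=[apple,iron,quill]

Answer: 3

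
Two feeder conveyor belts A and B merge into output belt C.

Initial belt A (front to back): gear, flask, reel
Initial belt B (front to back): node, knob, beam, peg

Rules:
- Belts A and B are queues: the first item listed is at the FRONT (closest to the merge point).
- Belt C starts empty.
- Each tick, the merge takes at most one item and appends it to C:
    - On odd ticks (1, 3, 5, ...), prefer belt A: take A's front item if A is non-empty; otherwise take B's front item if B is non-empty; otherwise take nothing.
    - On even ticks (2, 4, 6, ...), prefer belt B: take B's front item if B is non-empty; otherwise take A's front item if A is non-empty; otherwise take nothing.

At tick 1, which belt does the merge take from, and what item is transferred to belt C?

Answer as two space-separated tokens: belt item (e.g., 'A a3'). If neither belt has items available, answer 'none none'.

Tick 1: prefer A, take gear from A; A=[flask,reel] B=[node,knob,beam,peg] C=[gear]

Answer: A gear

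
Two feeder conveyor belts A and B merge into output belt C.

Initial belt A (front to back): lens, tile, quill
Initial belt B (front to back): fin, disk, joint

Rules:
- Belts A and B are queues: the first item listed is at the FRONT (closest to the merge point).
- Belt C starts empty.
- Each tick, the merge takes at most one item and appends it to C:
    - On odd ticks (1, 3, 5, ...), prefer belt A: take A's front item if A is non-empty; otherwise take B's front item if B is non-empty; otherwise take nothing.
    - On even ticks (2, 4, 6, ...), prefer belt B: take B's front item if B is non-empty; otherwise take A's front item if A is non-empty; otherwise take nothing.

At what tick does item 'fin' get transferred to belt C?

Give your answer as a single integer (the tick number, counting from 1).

Answer: 2

Derivation:
Tick 1: prefer A, take lens from A; A=[tile,quill] B=[fin,disk,joint] C=[lens]
Tick 2: prefer B, take fin from B; A=[tile,quill] B=[disk,joint] C=[lens,fin]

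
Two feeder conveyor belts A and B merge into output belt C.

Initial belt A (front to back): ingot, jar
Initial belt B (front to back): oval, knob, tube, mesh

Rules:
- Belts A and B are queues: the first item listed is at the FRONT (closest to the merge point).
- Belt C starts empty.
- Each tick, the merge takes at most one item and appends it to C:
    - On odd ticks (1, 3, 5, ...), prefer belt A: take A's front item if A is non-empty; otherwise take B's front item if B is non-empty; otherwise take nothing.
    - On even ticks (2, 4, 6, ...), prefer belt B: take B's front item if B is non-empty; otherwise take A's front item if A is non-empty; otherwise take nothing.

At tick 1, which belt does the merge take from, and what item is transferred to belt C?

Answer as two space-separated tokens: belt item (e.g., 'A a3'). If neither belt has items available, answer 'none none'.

Tick 1: prefer A, take ingot from A; A=[jar] B=[oval,knob,tube,mesh] C=[ingot]

Answer: A ingot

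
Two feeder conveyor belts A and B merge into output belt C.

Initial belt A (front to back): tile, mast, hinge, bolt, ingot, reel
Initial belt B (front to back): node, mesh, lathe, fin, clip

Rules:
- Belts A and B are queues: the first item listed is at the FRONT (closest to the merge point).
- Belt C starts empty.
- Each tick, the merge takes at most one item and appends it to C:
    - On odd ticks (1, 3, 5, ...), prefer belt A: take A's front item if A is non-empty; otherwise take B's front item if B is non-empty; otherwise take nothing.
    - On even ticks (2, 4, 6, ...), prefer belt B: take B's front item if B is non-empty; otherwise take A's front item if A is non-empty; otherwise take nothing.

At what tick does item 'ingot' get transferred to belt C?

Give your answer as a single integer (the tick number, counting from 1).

Tick 1: prefer A, take tile from A; A=[mast,hinge,bolt,ingot,reel] B=[node,mesh,lathe,fin,clip] C=[tile]
Tick 2: prefer B, take node from B; A=[mast,hinge,bolt,ingot,reel] B=[mesh,lathe,fin,clip] C=[tile,node]
Tick 3: prefer A, take mast from A; A=[hinge,bolt,ingot,reel] B=[mesh,lathe,fin,clip] C=[tile,node,mast]
Tick 4: prefer B, take mesh from B; A=[hinge,bolt,ingot,reel] B=[lathe,fin,clip] C=[tile,node,mast,mesh]
Tick 5: prefer A, take hinge from A; A=[bolt,ingot,reel] B=[lathe,fin,clip] C=[tile,node,mast,mesh,hinge]
Tick 6: prefer B, take lathe from B; A=[bolt,ingot,reel] B=[fin,clip] C=[tile,node,mast,mesh,hinge,lathe]
Tick 7: prefer A, take bolt from A; A=[ingot,reel] B=[fin,clip] C=[tile,node,mast,mesh,hinge,lathe,bolt]
Tick 8: prefer B, take fin from B; A=[ingot,reel] B=[clip] C=[tile,node,mast,mesh,hinge,lathe,bolt,fin]
Tick 9: prefer A, take ingot from A; A=[reel] B=[clip] C=[tile,node,mast,mesh,hinge,lathe,bolt,fin,ingot]

Answer: 9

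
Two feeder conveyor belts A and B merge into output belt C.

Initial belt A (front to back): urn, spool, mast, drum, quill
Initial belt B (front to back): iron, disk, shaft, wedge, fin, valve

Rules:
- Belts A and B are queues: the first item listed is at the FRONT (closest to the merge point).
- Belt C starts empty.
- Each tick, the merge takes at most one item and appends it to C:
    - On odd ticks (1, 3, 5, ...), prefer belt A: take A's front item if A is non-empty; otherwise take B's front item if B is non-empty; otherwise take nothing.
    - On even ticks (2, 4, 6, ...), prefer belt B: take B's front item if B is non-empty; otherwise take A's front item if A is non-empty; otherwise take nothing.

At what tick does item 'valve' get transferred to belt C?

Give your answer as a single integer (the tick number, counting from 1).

Answer: 11

Derivation:
Tick 1: prefer A, take urn from A; A=[spool,mast,drum,quill] B=[iron,disk,shaft,wedge,fin,valve] C=[urn]
Tick 2: prefer B, take iron from B; A=[spool,mast,drum,quill] B=[disk,shaft,wedge,fin,valve] C=[urn,iron]
Tick 3: prefer A, take spool from A; A=[mast,drum,quill] B=[disk,shaft,wedge,fin,valve] C=[urn,iron,spool]
Tick 4: prefer B, take disk from B; A=[mast,drum,quill] B=[shaft,wedge,fin,valve] C=[urn,iron,spool,disk]
Tick 5: prefer A, take mast from A; A=[drum,quill] B=[shaft,wedge,fin,valve] C=[urn,iron,spool,disk,mast]
Tick 6: prefer B, take shaft from B; A=[drum,quill] B=[wedge,fin,valve] C=[urn,iron,spool,disk,mast,shaft]
Tick 7: prefer A, take drum from A; A=[quill] B=[wedge,fin,valve] C=[urn,iron,spool,disk,mast,shaft,drum]
Tick 8: prefer B, take wedge from B; A=[quill] B=[fin,valve] C=[urn,iron,spool,disk,mast,shaft,drum,wedge]
Tick 9: prefer A, take quill from A; A=[-] B=[fin,valve] C=[urn,iron,spool,disk,mast,shaft,drum,wedge,quill]
Tick 10: prefer B, take fin from B; A=[-] B=[valve] C=[urn,iron,spool,disk,mast,shaft,drum,wedge,quill,fin]
Tick 11: prefer A, take valve from B; A=[-] B=[-] C=[urn,iron,spool,disk,mast,shaft,drum,wedge,quill,fin,valve]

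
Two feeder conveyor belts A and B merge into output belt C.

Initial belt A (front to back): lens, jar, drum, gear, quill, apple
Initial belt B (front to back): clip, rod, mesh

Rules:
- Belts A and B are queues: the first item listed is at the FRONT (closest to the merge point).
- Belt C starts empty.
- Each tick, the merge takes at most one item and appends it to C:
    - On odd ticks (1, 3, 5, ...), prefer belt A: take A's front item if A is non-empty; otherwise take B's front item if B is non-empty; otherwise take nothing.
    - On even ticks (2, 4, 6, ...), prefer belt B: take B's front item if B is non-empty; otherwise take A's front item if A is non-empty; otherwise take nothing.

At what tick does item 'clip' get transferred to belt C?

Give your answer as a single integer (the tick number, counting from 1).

Tick 1: prefer A, take lens from A; A=[jar,drum,gear,quill,apple] B=[clip,rod,mesh] C=[lens]
Tick 2: prefer B, take clip from B; A=[jar,drum,gear,quill,apple] B=[rod,mesh] C=[lens,clip]

Answer: 2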